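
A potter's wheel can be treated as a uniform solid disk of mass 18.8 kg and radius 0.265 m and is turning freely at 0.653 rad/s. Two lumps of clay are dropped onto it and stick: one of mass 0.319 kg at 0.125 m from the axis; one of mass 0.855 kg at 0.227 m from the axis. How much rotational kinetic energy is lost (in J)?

No external torque acts about the axis; L_before = L_after.
I_p = ½(18.8)(0.265)² = 0.6601 kg·m².
Added inertia Σmr² = (0.319)(0.125)² + (0.855)(0.227)² = 0.04904 kg·m²; I_f = 0.6601 + 0.04904 = 0.7092 kg·m².
ω_f = I_p ω_i / I_f = (0.6601)(0.653) / 0.7092 = 0.6078 rad/s.
KE_i = ½(0.6601)(0.6530 rad/s)² = 0.1407 J; KE_f = ½(0.7092)(0.6078)² = 0.1310 J.

energy lost ≈ 0.00973 J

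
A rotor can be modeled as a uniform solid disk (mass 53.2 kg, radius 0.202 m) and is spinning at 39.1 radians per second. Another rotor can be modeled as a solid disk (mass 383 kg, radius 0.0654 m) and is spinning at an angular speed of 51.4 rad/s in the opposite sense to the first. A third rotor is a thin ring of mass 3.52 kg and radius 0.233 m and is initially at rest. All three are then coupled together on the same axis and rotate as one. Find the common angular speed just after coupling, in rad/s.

|ω_f| ≈ 0.161 rad/s

No external torque acts about the common axis, so total angular momentum is conserved.
Moments of inertia: I_A = ½(53.2)(0.202)² = 1.085 kg·m²; I_B = ½(383)(0.0654)² = 0.8191 kg·m²; I_C = (3.52)(0.233)² = 0.1911 kg·m².
Taking A's sense as positive: L = (1.085)(39.1) − (0.8191)(51.4) = 0.3381 kg·m²·rad/s.
Combined I = 1.085 + 0.8191 + 0.1911 = 2.096 kg·m².
ω_f = L / I = 0.3381 / 2.096 = 0.1613 rad/s.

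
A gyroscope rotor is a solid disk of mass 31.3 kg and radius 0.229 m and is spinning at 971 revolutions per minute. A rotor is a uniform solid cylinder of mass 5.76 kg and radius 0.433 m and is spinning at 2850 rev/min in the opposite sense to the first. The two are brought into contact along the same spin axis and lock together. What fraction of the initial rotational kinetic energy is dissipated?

fraction ≈ 0.922

The coupling torques are internal; angular momentum about the shared axis is conserved.
Moments of inertia: I_A = ½(31.3)(0.229)² = 0.8207 kg·m²; I_B = ½(5.76)(0.433)² = 0.5400 kg·m².
Taking A's sense as positive: L = (0.8207)(971) − (0.5400)(2850) = -742.0 kg·m²·rpm.
Combined I = 0.8207 + 0.5400 = 1.361 kg·m².
ω_f = L / I = -742.0 / 1.361 = -545.3 rpm.
KE_i = ½ΣIω² = 28290 J; KE_f = ½(1.361)(57.11)² = 2219 J.
Fraction dissipated = (KE_i − KE_f)/KE_i = 0.9216.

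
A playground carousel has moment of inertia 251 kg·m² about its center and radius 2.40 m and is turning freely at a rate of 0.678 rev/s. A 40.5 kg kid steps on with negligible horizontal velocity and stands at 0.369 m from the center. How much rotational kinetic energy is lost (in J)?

energy lost ≈ 49.0 J

No external torque acts about the center; L_before = L_after.
Added inertia Σmr² = (40.5)(0.369)² = 5.515 kg·m²; I_f = 251.0 + 5.515 = 256.5 kg·m².
ω_f = I_p ω_i / I_f = (251.0)(0.678) / 256.5 = 0.6634 rev/s.
KE_i = ½(251.0)(4.260 rad/s)² = 2278 J; KE_f = ½(256.5)(4.168)² = 2229 J.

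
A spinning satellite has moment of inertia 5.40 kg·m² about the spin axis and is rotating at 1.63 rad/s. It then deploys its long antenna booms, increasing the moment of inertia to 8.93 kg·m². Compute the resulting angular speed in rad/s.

With no external torque about the axis, L is conserved: I₁ω₁ = I₂ω₂.
ω₂ = I₁ω₁ / I₂ = (5.400)(1.63 rad/s) / (8.930) = 0.9857 rad/s.

ω₂ ≈ 0.986 rad/s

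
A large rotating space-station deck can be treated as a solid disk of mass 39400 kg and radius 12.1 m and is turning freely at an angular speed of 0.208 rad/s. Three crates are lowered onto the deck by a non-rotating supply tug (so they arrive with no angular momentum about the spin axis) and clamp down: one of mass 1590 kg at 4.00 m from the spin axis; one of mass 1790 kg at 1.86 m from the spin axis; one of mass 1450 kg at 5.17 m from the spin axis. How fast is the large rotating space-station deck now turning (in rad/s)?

ω_f ≈ 0.203 rad/s

The added mass arrives with no angular momentum about the spin axis, and any external torque about the spin axis is negligible, so the system's angular momentum is conserved.
I_p = ½(39400)(12.1)² = 2.884e+06 kg·m².
Added inertia Σmr² = (1590)(4.00)² + (1790)(1.86)² + (1450)(5.17)² = 70390 kg·m²; I_f = 2.884e+06 + 70390 = 2.955e+06 kg·m².
ω_f = I_p ω_i / I_f = (2.884e+06)(0.208) / 2.955e+06 = 0.2030 rad/s.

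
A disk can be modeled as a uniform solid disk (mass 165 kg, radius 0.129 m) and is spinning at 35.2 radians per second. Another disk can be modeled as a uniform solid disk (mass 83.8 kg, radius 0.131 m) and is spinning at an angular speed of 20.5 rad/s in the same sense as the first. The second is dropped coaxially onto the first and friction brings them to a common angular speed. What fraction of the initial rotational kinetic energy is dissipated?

fraction ≈ 0.0509

The coupling torques are internal; angular momentum about the shared axis is conserved.
Moments of inertia: I_A = ½(165)(0.129)² = 1.373 kg·m²; I_B = ½(83.8)(0.131)² = 0.7190 kg·m².
Taking A's sense as positive: L = (1.373)(35.2) + (0.7190)(20.5) = 63.07 kg·m²·rad/s.
Combined I = 1.373 + 0.7190 = 2.092 kg·m².
ω_f = L / I = 63.07 / 2.092 = 30.15 rad/s.
KE_i = ½ΣIω² = 1002 J; KE_f = ½(2.092)(30.15)² = 950.6 J.
Fraction dissipated = (KE_i − KE_f)/KE_i = 0.05090.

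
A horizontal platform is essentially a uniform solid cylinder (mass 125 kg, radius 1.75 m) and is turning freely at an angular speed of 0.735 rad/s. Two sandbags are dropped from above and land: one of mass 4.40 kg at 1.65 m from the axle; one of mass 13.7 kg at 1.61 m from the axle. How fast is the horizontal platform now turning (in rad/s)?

No external torque acts about the axle; L_before = L_after.
I_p = ½(125)(1.75)² = 191.4 kg·m².
Added inertia Σmr² = (4.40)(1.65)² + (13.7)(1.61)² = 47.49 kg·m²; I_f = 191.4 + 47.49 = 238.9 kg·m².
ω_f = I_p ω_i / I_f = (191.4)(0.735) / 238.9 = 0.5889 rad/s.

ω_f ≈ 0.589 rad/s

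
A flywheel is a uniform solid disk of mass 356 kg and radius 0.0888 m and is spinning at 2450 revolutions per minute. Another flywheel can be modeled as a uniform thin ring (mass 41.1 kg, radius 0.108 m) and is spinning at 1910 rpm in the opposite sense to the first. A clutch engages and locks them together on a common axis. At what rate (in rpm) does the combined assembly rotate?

|ω_f| ≈ 1340 rpm

No external torque acts about the common axis, so total angular momentum is conserved.
Moments of inertia: I_A = ½(356)(0.0888)² = 1.404 kg·m²; I_B = (41.1)(0.108)² = 0.4794 kg·m².
Taking A's sense as positive: L = (1.404)(2450) − (0.4794)(1910) = 2523 kg·m²·rpm.
Combined I = 1.404 + 0.4794 = 1.883 kg·m².
ω_f = L / I = 2523 / 1.883 = 1340 rpm.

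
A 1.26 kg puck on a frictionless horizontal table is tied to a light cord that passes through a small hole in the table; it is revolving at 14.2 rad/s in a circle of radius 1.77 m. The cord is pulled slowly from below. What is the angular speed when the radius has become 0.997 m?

ω₂ ≈ 44.8 rad/s

The constraining force is radial, so m r² ω about the center is conserved.
ω₂ = ω₁ (r₁/r₂)² = (14.2)(1.77/0.997)² = 44.76 rad/s.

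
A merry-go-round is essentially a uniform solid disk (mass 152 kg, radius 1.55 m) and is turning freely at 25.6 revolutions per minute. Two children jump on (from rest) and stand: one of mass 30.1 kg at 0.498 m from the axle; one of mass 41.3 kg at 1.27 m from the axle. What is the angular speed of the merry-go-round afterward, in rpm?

No external torque acts about the axle; L_before = L_after.
I_p = ½(152)(1.55)² = 182.6 kg·m².
Added inertia Σmr² = (30.1)(0.498)² + (41.3)(1.27)² = 74.08 kg·m²; I_f = 182.6 + 74.08 = 256.7 kg·m².
ω_f = I_p ω_i / I_f = (182.6)(25.6) / 256.7 = 18.21 rpm.

ω_f ≈ 18.2 rpm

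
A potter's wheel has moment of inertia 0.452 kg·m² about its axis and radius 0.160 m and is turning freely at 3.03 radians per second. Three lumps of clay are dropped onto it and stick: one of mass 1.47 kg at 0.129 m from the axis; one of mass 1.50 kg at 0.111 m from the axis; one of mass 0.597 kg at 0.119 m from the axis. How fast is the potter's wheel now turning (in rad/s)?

ω_f ≈ 2.72 rad/s

No external torque acts about the axis; L_before = L_after.
Added inertia Σmr² = (1.47)(0.129)² + (1.50)(0.111)² + (0.597)(0.119)² = 0.05140 kg·m²; I_f = 0.4520 + 0.05140 = 0.5034 kg·m².
ω_f = I_p ω_i / I_f = (0.4520)(3.03) / 0.5034 = 2.721 rad/s.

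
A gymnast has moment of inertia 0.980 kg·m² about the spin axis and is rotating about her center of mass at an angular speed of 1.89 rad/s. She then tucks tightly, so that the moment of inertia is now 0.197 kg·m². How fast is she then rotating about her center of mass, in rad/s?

Angular momentum about the spin axis is conserved since the torque about it is zero.
ω₂ = I₁ω₁ / I₂ = (0.9800)(1.89 rad/s) / (0.1970) = 9.402 rad/s.

ω₂ ≈ 9.40 rad/s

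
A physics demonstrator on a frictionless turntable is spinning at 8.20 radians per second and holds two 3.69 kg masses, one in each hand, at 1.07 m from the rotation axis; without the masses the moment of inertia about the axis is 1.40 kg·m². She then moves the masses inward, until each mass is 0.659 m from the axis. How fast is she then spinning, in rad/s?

Angular momentum about the spin axis is conserved since the torque about it is zero.
I₁ = 1.40 + 2(3.69)(1.07)² = 9.849 kg·m²; I₂ = 1.40 + 2(3.69)(0.659)² = 4.605 kg·m².
ω₂ = I₁ω₁ / I₂ = (9.849)(8.20 rad/s) / (4.605) = 17.54 rad/s.

ω₂ ≈ 17.5 rad/s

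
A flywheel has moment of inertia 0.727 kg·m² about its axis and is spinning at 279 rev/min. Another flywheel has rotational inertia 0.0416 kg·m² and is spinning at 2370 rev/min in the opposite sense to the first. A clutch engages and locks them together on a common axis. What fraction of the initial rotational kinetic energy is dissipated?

fraction ≈ 0.951

No external torque acts about the common axis, so total angular momentum is conserved.
Taking A's sense as positive: L = (0.7270)(279) − (0.04160)(2370) = 104.2 kg·m²·rpm.
Combined I = 0.7270 + 0.04160 = 0.7686 kg·m².
ω_f = L / I = 104.2 / 0.7686 = 135.6 rpm.
KE_i = ½ΣIω² = 1591 J; KE_f = ½(0.7686)(14.20)² = 77.52 J.
Fraction dissipated = (KE_i − KE_f)/KE_i = 0.9513.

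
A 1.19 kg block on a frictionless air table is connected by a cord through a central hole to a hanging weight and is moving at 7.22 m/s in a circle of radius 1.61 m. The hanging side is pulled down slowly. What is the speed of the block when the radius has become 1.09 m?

The only horizontal force on the mass is along the cord (radial), so it exerts no torque about the hole and angular momentum m v r is conserved.
v₂ = v₁ r₁ / r₂ = (7.22)(1.61) / (1.09) = 10.66 m/s.

v₂ ≈ 10.7 m/s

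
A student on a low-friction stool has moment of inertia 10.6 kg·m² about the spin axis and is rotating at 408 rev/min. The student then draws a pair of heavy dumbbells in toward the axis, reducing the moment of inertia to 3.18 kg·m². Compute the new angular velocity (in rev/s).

With no external torque about the axis, L is conserved: I₁ω₁ = I₂ω₂.
ω₂ = I₁ω₁ / I₂ = (10.60)(408 rpm) / (3.180) = 1360 rpm = 22.67 rev/s.

ω₂ ≈ 22.7 rev/s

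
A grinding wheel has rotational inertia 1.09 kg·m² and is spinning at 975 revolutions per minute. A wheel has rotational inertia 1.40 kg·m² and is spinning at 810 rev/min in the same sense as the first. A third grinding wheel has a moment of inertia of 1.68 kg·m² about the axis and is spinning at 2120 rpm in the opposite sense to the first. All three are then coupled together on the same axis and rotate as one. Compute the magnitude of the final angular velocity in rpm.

|ω_f| ≈ 327 rpm

The coupling torques are internal; angular momentum about the shared axis is conserved.
Taking A's sense as positive: L = (1.090)(975) + (1.400)(810) − (1.680)(2120) = -1365 kg·m²·rpm.
Combined I = 1.090 + 1.400 + 1.680 = 4.170 kg·m².
ω_f = L / I = -1365 / 4.170 = -327.3 rpm.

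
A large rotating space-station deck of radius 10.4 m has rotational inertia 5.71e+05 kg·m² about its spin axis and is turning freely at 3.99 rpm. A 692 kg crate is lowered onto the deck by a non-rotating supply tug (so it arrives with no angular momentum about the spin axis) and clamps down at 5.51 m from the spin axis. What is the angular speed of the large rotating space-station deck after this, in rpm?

ω_f ≈ 3.85 rpm

The added mass arrives with no angular momentum about the spin axis, and any external torque about the spin axis is negligible, so the system's angular momentum is conserved.
Added inertia Σmr² = (692)(5.51)² = 21010 kg·m²; I_f = 5.710e+05 + 21010 = 5.920e+05 kg·m².
ω_f = I_p ω_i / I_f = (5.710e+05)(3.99) / 5.920e+05 = 3.848 rpm.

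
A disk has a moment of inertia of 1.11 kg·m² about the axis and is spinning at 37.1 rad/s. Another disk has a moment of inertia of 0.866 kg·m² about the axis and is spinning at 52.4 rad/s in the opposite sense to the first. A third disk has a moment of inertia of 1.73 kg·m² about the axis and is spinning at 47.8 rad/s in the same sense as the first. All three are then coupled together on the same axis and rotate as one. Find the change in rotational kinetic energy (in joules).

No external torque acts about the common axis, so total angular momentum is conserved.
Taking A's sense as positive: L = (1.110)(37.1) − (0.8660)(52.4) + (1.730)(47.8) = 78.50 kg·m²·rad/s.
Combined I = 1.110 + 0.8660 + 1.730 = 3.706 kg·m².
ω_f = L / I = 78.50 / 3.706 = 21.18 rad/s.
KE_i = ½ΣIω² = 3929 J; KE_f = ½(3.706)(21.18)² = 831.3 J.

ΔKE ≈ -3100 J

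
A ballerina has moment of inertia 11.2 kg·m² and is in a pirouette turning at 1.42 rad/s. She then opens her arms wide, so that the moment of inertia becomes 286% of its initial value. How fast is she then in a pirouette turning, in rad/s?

Angular momentum about the spin axis is conserved since the torque about it is zero.
I₂ = 2.86 × 11.2 = 32.03 kg·m².
ω₂ = I₁ω₁ / I₂ = (11.20)(1.42 rad/s) / (32.03) = 0.4965 rad/s.

ω₂ ≈ 0.497 rad/s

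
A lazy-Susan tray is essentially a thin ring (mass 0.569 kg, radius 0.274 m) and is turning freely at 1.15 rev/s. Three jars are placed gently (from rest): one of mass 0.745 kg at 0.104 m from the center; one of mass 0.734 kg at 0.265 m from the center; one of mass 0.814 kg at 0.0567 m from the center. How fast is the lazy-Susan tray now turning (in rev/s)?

The added mass arrives with no angular momentum about the center, and any external torque about the center is negligible, so the system's angular momentum is conserved.
I_p = (0.569)(0.274)² = 0.04272 kg·m².
Added inertia Σmr² = (0.745)(0.104)² + (0.734)(0.265)² + (0.814)(0.0567)² = 0.06222 kg·m²; I_f = 0.04272 + 0.06222 = 0.1049 kg·m².
ω_f = I_p ω_i / I_f = (0.04272)(1.15) / 0.1049 = 0.4681 rev/s.

ω_f ≈ 0.468 rev/s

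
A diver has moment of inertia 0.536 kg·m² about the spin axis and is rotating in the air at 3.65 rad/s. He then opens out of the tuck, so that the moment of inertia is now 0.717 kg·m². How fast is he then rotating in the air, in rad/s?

ω₂ ≈ 2.73 rad/s

With no external torque about the axis, L is conserved: I₁ω₁ = I₂ω₂.
ω₂ = I₁ω₁ / I₂ = (0.5360)(3.65 rad/s) / (0.7170) = 2.729 rad/s.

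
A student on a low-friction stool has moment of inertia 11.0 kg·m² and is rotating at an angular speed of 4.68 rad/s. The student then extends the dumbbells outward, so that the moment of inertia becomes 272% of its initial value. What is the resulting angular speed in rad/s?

Angular momentum about the spin axis is conserved since the torque about it is zero.
I₂ = 2.72 × 11.0 = 29.92 kg·m².
ω₂ = I₁ω₁ / I₂ = (11.00)(4.68 rad/s) / (29.92) = 1.721 rad/s.

ω₂ ≈ 1.72 rad/s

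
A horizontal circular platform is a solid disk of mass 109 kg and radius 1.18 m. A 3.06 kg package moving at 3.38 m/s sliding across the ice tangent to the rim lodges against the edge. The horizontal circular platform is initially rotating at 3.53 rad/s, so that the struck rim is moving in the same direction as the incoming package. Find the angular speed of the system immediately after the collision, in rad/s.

|ω_f| ≈ 3.49 rad/s

About the central axle the impulsive forces during the collision are internal, so angular momentum about that axis is conserved.
I_p = ½(109)(1.18)² = 75.89 kg·m². Taking the sense of the package's angular momentum as positive, L_{package} = m v R = (3.06)(3.38)(1.18) = 12.20 kg·m²/s.
L_i = +I_p ω_p + m v R = +(75.89)(3.53) + 12.20 = 280.1 kg·m²/s.
After sticking, I_f = I_p + m R² = 75.89 + (3.06)(1.18)² = 80.15 kg·m².
ω_f = L_i / I_f = 280.1 / 80.15 = 3.495 rad/s.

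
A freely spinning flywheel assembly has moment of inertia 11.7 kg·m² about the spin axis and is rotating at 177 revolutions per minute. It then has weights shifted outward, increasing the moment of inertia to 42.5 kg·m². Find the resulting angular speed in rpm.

ω₂ ≈ 48.7 rpm

Angular momentum about the spin axis is conserved since the torque about it is zero.
ω₂ = I₁ω₁ / I₂ = (11.70)(177 rpm) / (42.50) = 48.73 rpm.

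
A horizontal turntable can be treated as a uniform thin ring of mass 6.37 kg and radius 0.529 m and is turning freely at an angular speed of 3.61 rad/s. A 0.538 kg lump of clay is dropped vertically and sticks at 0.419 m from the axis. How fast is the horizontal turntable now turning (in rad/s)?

No external torque acts about the axis; L_before = L_after.
I_p = (6.37)(0.529)² = 1.783 kg·m².
Added inertia Σmr² = (0.538)(0.419)² = 0.09445 kg·m²; I_f = 1.783 + 0.09445 = 1.877 kg·m².
ω_f = I_p ω_i / I_f = (1.783)(3.61) / 1.877 = 3.428 rad/s.

ω_f ≈ 3.43 rad/s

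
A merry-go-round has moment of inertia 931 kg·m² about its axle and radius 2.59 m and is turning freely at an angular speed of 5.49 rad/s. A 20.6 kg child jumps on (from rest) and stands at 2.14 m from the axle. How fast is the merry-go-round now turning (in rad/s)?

The added mass arrives with no angular momentum about the axle, and any external torque about the axle is negligible, so the system's angular momentum is conserved.
Added inertia Σmr² = (20.6)(2.14)² = 94.34 kg·m²; I_f = 931.0 + 94.34 = 1025 kg·m².
ω_f = I_p ω_i / I_f = (931.0)(5.49) / 1025 = 4.985 rad/s.

ω_f ≈ 4.98 rad/s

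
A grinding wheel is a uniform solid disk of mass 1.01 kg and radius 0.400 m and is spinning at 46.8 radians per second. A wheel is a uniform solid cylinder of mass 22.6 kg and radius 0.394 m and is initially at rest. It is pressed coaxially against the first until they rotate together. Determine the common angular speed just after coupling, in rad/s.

|ω_f| ≈ 2.06 rad/s

The coupling torques are internal; angular momentum about the shared axis is conserved.
Moments of inertia: I_A = ½(1.01)(0.400)² = 0.08080 kg·m²; I_B = ½(22.6)(0.394)² = 1.754 kg·m².
Taking A's sense as positive: L = (0.08080)(46.8) = 3.781 kg·m²·rad/s.
Combined I = 0.08080 + 1.754 = 1.835 kg·m².
ω_f = L / I = 3.781 / 1.835 = 2.061 rad/s.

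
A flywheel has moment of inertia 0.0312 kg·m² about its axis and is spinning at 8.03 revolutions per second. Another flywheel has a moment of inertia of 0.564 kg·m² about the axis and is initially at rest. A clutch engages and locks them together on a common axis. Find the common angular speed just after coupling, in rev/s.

No external torque acts about the common axis, so total angular momentum is conserved.
Taking A's sense as positive: L = (0.03120)(8.03) = 0.2505 kg·m²·rev/s.
Combined I = 0.03120 + 0.5640 = 0.5952 kg·m².
ω_f = L / I = 0.2505 / 0.5952 = 0.4209 rev/s.

|ω_f| ≈ 0.421 rev/s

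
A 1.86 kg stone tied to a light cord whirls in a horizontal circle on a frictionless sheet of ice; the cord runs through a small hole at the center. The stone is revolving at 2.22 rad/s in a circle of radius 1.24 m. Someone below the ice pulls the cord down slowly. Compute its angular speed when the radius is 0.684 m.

ω₂ ≈ 7.30 rad/s

No torque about the axis ⇒ m r₁² ω₁ = m r₂² ω₂.
ω₂ = ω₁ (r₁/r₂)² = (2.22)(1.24/0.684)² = 7.296 rad/s.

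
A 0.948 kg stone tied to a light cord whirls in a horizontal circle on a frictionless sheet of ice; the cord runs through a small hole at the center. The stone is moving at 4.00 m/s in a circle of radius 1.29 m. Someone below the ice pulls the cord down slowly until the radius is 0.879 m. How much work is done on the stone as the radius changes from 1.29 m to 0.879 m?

The only horizontal force on the mass is along the cord (radial), so it exerts no torque about the hole and angular momentum m v r is conserved.
v₂ = v₁ r₁ / r₂ = (4.00)(1.29) / (0.879) = 5.870 m/s.
W = ΔKE = ½m(v₂² − v₁²) = 8.750 J.

W ≈ 8.75 J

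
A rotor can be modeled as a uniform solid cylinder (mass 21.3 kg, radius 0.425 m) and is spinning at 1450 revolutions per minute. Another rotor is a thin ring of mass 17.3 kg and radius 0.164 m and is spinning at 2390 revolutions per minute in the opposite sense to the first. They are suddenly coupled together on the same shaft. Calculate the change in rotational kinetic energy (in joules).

ΔKE ≈ -30300 J

The coupling torques are internal; angular momentum about the shared axis is conserved.
Moments of inertia: I_A = ½(21.3)(0.425)² = 1.924 kg·m²; I_B = (17.3)(0.164)² = 0.4653 kg·m².
Taking A's sense as positive: L = (1.924)(1450) − (0.4653)(2390) = 1677 kg·m²·rpm.
Combined I = 1.924 + 0.4653 = 2.389 kg·m².
ω_f = L / I = 1677 / 2.389 = 702.1 rpm.
KE_i = ½ΣIω² = 36750 J; KE_f = ½(2.389)(73.52)² = 6457 J.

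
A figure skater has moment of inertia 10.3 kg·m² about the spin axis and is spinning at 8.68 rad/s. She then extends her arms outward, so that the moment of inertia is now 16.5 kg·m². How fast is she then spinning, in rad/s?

ω₂ ≈ 5.42 rad/s

With no external torque about the axis, L is conserved: I₁ω₁ = I₂ω₂.
ω₂ = I₁ω₁ / I₂ = (10.30)(8.68 rad/s) / (16.50) = 5.418 rad/s.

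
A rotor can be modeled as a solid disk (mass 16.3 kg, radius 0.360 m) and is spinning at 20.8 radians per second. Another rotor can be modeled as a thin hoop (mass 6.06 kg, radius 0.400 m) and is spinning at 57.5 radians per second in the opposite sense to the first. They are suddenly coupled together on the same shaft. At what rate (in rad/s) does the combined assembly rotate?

|ω_f| ≈ 16.7 rad/s

No external torque acts about the common axis, so total angular momentum is conserved.
Moments of inertia: I_A = ½(16.3)(0.360)² = 1.056 kg·m²; I_B = (6.06)(0.400)² = 0.9696 kg·m².
Taking A's sense as positive: L = (1.056)(20.8) − (0.9696)(57.5) = -33.78 kg·m²·rad/s.
Combined I = 1.056 + 0.9696 = 2.026 kg·m².
ω_f = L / I = -33.78 / 2.026 = -16.68 rad/s.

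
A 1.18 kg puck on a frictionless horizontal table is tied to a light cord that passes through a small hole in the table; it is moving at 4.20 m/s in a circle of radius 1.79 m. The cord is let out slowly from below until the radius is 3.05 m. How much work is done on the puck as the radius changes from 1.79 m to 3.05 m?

Central (radial) force ⇒ zero torque about the center ⇒ m v r is constant.
v₂ = v₁ r₁ / r₂ = (4.20)(1.79) / (3.05) = 2.465 m/s.
W = ΔKE = ½m(v₂² − v₁²) = -6.823 J.

W ≈ -6.82 J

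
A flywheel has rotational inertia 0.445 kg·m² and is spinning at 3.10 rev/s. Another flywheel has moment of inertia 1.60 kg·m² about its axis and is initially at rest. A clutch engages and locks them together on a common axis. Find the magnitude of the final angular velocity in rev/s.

No external torque acts about the common axis, so total angular momentum is conserved.
Taking A's sense as positive: L = (0.4450)(3.10) = 1.380 kg·m²·rev/s.
Combined I = 0.4450 + 1.600 = 2.045 kg·m².
ω_f = L / I = 1.380 / 2.045 = 0.6746 rev/s.

|ω_f| ≈ 0.675 rev/s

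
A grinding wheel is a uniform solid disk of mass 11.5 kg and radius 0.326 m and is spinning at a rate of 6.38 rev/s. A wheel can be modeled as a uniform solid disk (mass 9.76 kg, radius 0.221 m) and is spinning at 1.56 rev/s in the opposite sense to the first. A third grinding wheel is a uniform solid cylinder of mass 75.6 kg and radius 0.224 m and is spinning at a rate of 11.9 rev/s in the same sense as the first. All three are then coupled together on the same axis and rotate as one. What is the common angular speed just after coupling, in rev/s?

No external torque acts about the common axis, so total angular momentum is conserved.
Moments of inertia: I_A = ½(11.5)(0.326)² = 0.6111 kg·m²; I_B = ½(9.76)(0.221)² = 0.2383 kg·m²; I_C = ½(75.6)(0.224)² = 1.897 kg·m².
Taking A's sense as positive: L = (0.6111)(6.38) − (0.2383)(1.56) + (1.897)(11.9) = 26.10 kg·m²·rev/s.
Combined I = 0.6111 + 0.2383 + 1.897 = 2.746 kg·m².
ω_f = L / I = 26.10 / 2.746 = 9.503 rev/s.

|ω_f| ≈ 9.50 rev/s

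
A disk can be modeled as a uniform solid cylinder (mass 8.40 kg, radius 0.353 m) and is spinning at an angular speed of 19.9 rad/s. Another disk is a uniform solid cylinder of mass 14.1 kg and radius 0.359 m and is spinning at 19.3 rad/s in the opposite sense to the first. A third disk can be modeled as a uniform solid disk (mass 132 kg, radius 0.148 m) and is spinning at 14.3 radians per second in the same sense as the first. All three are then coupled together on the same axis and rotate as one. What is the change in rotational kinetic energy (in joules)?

ΔKE ≈ -389 J

The coupling torques are internal; angular momentum about the shared axis is conserved.
Moments of inertia: I_A = ½(8.40)(0.353)² = 0.5234 kg·m²; I_B = ½(14.1)(0.359)² = 0.9086 kg·m²; I_C = ½(132)(0.148)² = 1.446 kg·m².
Taking A's sense as positive: L = (0.5234)(19.9) − (0.9086)(19.3) + (1.446)(14.3) = 13.55 kg·m²·rad/s.
Combined I = 0.5234 + 0.9086 + 1.446 = 2.878 kg·m².
ω_f = L / I = 13.55 / 2.878 = 4.709 rad/s.
KE_i = ½ΣIω² = 420.7 J; KE_f = ½(2.878)(4.709)² = 31.91 J.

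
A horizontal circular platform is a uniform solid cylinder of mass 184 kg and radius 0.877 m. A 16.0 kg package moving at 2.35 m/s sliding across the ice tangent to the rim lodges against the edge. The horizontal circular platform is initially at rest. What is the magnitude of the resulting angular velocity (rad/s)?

The axle reaction passes through the central axle and exerts no torque about it; angular momentum about the central axle is conserved through the impact.
I_p = ½(184)(0.877)² = 70.76 kg·m². Taking the sense of the package's angular momentum as positive, L_{package} = m v R = (16.0)(2.35)(0.877) = 32.98 kg·m²/s.
L_i = 0 + 32.98 = 32.98 kg·m²/s.
After sticking, I_f = I_p + m R² = 70.76 + (16.0)(0.877)² = 83.07 kg·m².
ω_f = L_i / I_f = 32.98 / 83.07 = 0.3970 rad/s.

|ω_f| ≈ 0.397 rad/s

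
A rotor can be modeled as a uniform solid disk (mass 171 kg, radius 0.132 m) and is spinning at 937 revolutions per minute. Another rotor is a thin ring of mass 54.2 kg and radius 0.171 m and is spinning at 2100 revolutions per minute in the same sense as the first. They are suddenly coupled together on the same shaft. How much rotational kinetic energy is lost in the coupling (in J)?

The coupling torques are internal; angular momentum about the shared axis is conserved.
Moments of inertia: I_A = ½(171)(0.132)² = 1.490 kg·m²; I_B = (54.2)(0.171)² = 1.585 kg·m².
Taking A's sense as positive: L = (1.490)(937) + (1.585)(2100) = 4724 kg·m²·rpm.
Combined I = 1.490 + 1.585 = 3.075 kg·m².
ω_f = L / I = 4724 / 3.075 = 1536 rpm.
KE_i = ½ΣIω² = 45490 J; KE_f = ½(3.075)(160.9)² = 39800 J.

ΔKE lost ≈ 5700 J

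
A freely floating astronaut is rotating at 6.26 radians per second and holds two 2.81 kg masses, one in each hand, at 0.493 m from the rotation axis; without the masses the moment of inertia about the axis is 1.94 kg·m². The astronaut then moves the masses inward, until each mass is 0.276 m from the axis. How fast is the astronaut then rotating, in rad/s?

ω₂ ≈ 8.74 rad/s

With no external torque about the axis, L is conserved: I₁ω₁ = I₂ω₂.
I₁ = 1.94 + 2(2.81)(0.493)² = 3.306 kg·m²; I₂ = 1.94 + 2(2.81)(0.276)² = 2.368 kg·m².
ω₂ = I₁ω₁ / I₂ = (3.306)(6.26 rad/s) / (2.368) = 8.739 rad/s.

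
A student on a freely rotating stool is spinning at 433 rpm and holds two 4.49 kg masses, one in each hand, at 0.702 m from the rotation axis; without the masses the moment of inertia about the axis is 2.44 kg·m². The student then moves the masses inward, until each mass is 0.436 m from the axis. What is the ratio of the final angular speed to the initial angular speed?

ω₂/ω₁ ≈ 1.66

Angular momentum about the spin axis is conserved since the torque about it is zero.
I₁ = 2.44 + 2(4.49)(0.702)² = 6.865 kg·m²; I₂ = 2.44 + 2(4.49)(0.436)² = 4.147 kg·m².
ω₂/ω₁ = I₁/I₂ = 6.865 / 4.147 = 1.655.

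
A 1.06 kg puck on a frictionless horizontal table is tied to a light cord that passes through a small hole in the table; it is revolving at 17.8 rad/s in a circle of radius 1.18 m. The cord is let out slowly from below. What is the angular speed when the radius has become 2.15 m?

The constraining force is radial, so m r² ω about the center is conserved.
ω₂ = ω₁ (r₁/r₂)² = (17.8)(1.18/2.15)² = 5.362 rad/s.

ω₂ ≈ 5.36 rad/s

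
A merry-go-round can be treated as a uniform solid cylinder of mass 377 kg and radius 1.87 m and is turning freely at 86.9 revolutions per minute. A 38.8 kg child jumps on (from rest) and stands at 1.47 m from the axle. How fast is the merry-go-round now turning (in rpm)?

ω_f ≈ 77.1 rpm

The added mass arrives with no angular momentum about the axle, and any external torque about the axle is negligible, so the system's angular momentum is conserved.
I_p = ½(377)(1.87)² = 659.2 kg·m².
Added inertia Σmr² = (38.8)(1.47)² = 83.84 kg·m²; I_f = 659.2 + 83.84 = 743.0 kg·m².
ω_f = I_p ω_i / I_f = (659.2)(86.9) / 743.0 = 77.09 rpm.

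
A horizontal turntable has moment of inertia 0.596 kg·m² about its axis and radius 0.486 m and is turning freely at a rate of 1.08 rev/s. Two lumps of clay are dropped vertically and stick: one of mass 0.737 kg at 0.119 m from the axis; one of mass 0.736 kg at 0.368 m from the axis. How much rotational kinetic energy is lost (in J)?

No external torque acts about the axis; L_before = L_after.
Added inertia Σmr² = (0.737)(0.119)² + (0.736)(0.368)² = 0.1101 kg·m²; I_f = 0.5960 + 0.1101 = 0.7061 kg·m².
ω_f = I_p ω_i / I_f = (0.5960)(1.08) / 0.7061 = 0.9116 rev/s.
KE_i = ½(0.5960)(6.786 rad/s)² = 13.72 J; KE_f = ½(0.7061)(5.728)² = 11.58 J.

energy lost ≈ 2.14 J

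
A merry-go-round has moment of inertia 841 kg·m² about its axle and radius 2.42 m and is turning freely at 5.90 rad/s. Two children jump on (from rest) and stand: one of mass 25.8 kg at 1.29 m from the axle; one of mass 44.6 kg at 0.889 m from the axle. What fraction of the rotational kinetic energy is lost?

No external torque acts about the axle; L_before = L_after.
Added inertia Σmr² = (25.8)(1.29)² + (44.6)(0.889)² = 78.18 kg·m²; I_f = 841.0 + 78.18 = 919.2 kg·m².
ω_f = I_p ω_i / I_f = (841.0)(5.90) / 919.2 = 5.398 rad/s.
KE_i = ½(841.0)(5.900 rad/s)² = 14640 J; KE_f = ½(919.2)(5.398)² = 13390 J.
Fraction lost = 0.08506.

fraction ≈ 0.0851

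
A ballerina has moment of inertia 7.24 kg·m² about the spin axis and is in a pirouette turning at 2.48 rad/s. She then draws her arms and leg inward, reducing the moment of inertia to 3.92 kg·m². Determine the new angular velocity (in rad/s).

Angular momentum about the spin axis is conserved since the torque about it is zero.
ω₂ = I₁ω₁ / I₂ = (7.240)(2.48 rad/s) / (3.920) = 4.580 rad/s.

ω₂ ≈ 4.58 rad/s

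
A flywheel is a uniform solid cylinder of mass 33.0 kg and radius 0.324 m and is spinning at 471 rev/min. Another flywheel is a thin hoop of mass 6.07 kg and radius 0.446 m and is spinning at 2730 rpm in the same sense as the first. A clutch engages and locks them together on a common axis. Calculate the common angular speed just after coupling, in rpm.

|ω_f| ≈ 1400 rpm

No external torque acts about the common axis, so total angular momentum is conserved.
Moments of inertia: I_A = ½(33.0)(0.324)² = 1.732 kg·m²; I_B = (6.07)(0.446)² = 1.207 kg·m².
Taking A's sense as positive: L = (1.732)(471) + (1.207)(2730) = 4112 kg·m²·rpm.
Combined I = 1.732 + 1.207 = 2.940 kg·m².
ω_f = L / I = 4112 / 2.940 = 1399 rpm.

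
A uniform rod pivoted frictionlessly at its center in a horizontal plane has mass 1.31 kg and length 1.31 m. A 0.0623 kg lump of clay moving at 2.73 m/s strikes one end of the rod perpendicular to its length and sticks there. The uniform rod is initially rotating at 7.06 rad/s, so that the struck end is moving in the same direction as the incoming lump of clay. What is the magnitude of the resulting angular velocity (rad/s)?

|ω_f| ≈ 6.70 rad/s

About the pivot the impulsive forces during the collision are internal, so angular momentum about that axis is conserved.
I_p = (1/12)(1.31)(1.31)² = 0.1873 kg·m². Taking the sense of the lump of clay's angular momentum as positive, L_{lump} = m v R = (0.0623)(2.73)(1.31/2) = 0.1114 kg·m²/s.
L_i = +I_p ω_p + m v R = +(0.1873)(7.06) + 0.1114 = 1.434 kg·m²/s.
After sticking, I_f = I_p + m R² = 0.1873 + (0.0623)(1.31/2)² = 0.2141 kg·m².
ω_f = L_i / I_f = 1.434 / 0.2141 = 6.699 rad/s.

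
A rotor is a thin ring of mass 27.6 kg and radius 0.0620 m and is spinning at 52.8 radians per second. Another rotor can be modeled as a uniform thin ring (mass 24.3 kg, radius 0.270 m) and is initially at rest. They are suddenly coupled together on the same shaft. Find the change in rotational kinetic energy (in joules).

ΔKE ≈ -140 J

The coupling torques are internal; angular momentum about the shared axis is conserved.
Moments of inertia: I_A = (27.6)(0.0620)² = 0.1061 kg·m²; I_B = (24.3)(0.270)² = 1.771 kg·m².
Taking A's sense as positive: L = (0.1061)(52.8) = 5.602 kg·m²·rad/s.
Combined I = 0.1061 + 1.771 = 1.878 kg·m².
ω_f = L / I = 5.602 / 1.878 = 2.984 rad/s.
KE_i = ½ΣIω² = 147.9 J; KE_f = ½(1.878)(2.984)² = 8.357 J.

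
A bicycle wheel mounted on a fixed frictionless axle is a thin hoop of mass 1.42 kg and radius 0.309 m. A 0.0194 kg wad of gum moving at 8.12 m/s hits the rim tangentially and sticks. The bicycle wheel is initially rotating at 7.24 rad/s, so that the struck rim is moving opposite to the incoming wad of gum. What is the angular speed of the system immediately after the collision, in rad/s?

The axle reaction passes through the axle and exerts no torque about it; angular momentum about the axle is conserved through the impact.
I_p = (1.42)(0.309)² = 0.1356 kg·m². Taking the sense of the wad of gum's angular momentum as positive, L_{wad} = m v R = (0.0194)(8.12)(0.309) = 0.04868 kg·m²/s.
L_i = −I_p ω_p + m v R = −(0.1356)(7.24) + 0.04868 = -0.9329 kg·m²/s.
After sticking, I_f = I_p + m R² = 0.1356 + (0.0194)(0.309)² = 0.1374 kg·m².
ω_f = L_i / I_f = -0.9329 / 0.1374 = -6.788 rad/s.

|ω_f| ≈ 6.79 rad/s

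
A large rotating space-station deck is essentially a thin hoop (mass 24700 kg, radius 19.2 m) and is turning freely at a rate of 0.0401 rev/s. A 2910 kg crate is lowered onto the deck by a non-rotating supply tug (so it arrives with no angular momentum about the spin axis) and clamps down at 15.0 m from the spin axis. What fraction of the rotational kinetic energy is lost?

No external torque acts about the spin axis; L_before = L_after.
I_p = (24700)(19.2)² = 9.105e+06 kg·m².
Added inertia Σmr² = (2910)(15.0)² = 6.548e+05 kg·m²; I_f = 9.105e+06 + 6.548e+05 = 9.760e+06 kg·m².
ω_f = I_p ω_i / I_f = (9.105e+06)(0.0401) / 9.760e+06 = 0.03741 rev/s.
KE_i = ½(9.105e+06)(0.2520 rad/s)² = 2.890e+05 J; KE_f = ½(9.760e+06)(0.2351)² = 2.696e+05 J.
Fraction lost = 0.06708.

fraction ≈ 0.0671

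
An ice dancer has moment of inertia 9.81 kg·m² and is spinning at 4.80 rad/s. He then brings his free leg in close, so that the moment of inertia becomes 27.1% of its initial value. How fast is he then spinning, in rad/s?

With no external torque about the axis, L is conserved: I₁ω₁ = I₂ω₂.
I₂ = 0.271 × 9.81 = 2.659 kg·m².
ω₂ = I₁ω₁ / I₂ = (9.810)(4.80 rad/s) / (2.659) = 17.71 rad/s.

ω₂ ≈ 17.7 rad/s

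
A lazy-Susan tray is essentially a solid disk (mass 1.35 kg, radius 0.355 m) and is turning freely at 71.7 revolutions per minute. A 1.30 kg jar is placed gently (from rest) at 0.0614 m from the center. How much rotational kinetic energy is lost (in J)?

energy lost ≈ 0.131 J

No external torque acts about the center; L_before = L_after.
I_p = ½(1.35)(0.355)² = 0.08507 kg·m².
Added inertia Σmr² = (1.30)(0.0614)² = 0.004901 kg·m²; I_f = 0.08507 + 0.004901 = 0.08997 kg·m².
ω_f = I_p ω_i / I_f = (0.08507)(71.7) / 0.08997 = 67.79 rpm.
KE_i = ½(0.08507)(7.508 rad/s)² = 2.398 J; KE_f = ½(0.08997)(7.099)² = 2.267 J.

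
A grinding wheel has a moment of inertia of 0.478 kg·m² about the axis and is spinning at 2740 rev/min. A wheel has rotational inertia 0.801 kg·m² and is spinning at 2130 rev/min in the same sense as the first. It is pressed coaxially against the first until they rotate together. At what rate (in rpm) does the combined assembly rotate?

|ω_f| ≈ 2360 rpm

No external torque acts about the common axis, so total angular momentum is conserved.
Taking A's sense as positive: L = (0.4780)(2740) + (0.8010)(2130) = 3016 kg·m²·rpm.
Combined I = 0.4780 + 0.8010 = 1.279 kg·m².
ω_f = L / I = 3016 / 1.279 = 2358 rpm.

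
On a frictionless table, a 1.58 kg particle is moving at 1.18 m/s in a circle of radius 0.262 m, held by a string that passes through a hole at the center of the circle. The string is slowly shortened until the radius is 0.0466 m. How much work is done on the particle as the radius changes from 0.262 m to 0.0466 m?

W ≈ 33.7 J

The only horizontal force on the mass is along the cord (radial), so it exerts no torque about the hole and angular momentum m v r is conserved.
v₂ = v₁ r₁ / r₂ = (1.18)(0.262) / (0.0466) = 6.634 m/s.
W = ΔKE = ½m(v₂² − v₁²) = 33.67 J.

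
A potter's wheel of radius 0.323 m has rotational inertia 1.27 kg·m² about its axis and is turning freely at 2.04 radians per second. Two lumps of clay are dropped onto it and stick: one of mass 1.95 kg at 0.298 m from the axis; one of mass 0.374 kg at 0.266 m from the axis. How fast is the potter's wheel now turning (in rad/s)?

The added mass arrives with no angular momentum about the axis, and any external torque about the axis is negligible, so the system's angular momentum is conserved.
Added inertia Σmr² = (1.95)(0.298)² + (0.374)(0.266)² = 0.1996 kg·m²; I_f = 1.270 + 0.1996 = 1.470 kg·m².
ω_f = I_p ω_i / I_f = (1.270)(2.04) / 1.470 = 1.763 rad/s.

ω_f ≈ 1.76 rad/s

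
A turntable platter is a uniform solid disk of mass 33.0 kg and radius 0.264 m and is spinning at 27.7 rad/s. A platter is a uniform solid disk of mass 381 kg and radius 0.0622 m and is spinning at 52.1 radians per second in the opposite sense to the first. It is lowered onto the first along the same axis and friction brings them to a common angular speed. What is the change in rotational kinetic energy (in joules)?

ΔKE ≈ -1430 J

The coupling torques are internal; angular momentum about the shared axis is conserved.
Moments of inertia: I_A = ½(33.0)(0.264)² = 1.150 kg·m²; I_B = ½(381)(0.0622)² = 0.7370 kg·m².
Taking A's sense as positive: L = (1.150)(27.7) − (0.7370)(52.1) = -6.544 kg·m²·rad/s.
Combined I = 1.150 + 0.7370 = 1.887 kg·m².
ω_f = L / I = -6.544 / 1.887 = -3.468 rad/s.
KE_i = ½ΣIω² = 1441 J; KE_f = ½(1.887)(3.468)² = 11.35 J.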